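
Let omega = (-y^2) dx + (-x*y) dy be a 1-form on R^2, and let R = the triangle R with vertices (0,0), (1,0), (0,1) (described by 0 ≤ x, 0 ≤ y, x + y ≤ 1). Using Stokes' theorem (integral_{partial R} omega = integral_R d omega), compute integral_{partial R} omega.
integral_(partial R) omega = 1/6

Stokes: integral_partial_R omega = integral_R d omega with d omega = (∂Q/∂x - ∂P/∂y) dx ∧ dy.
  ∂Q/∂x = -y
  ∂P/∂y = -2*y
  integrand = ∂Q/∂x - ∂P/∂y = y.
Integrating over R: integral_0^1 integral_0^{1-x} (y) dy dx = 1/6.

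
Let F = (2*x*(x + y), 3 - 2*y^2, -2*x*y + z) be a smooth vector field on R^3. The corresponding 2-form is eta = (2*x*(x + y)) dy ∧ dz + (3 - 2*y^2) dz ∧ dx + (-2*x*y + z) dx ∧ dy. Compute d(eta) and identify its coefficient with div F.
d(eta) = (4*x - 2*y + 1) dx ∧ dy ∧ dz; div F = 4*x - 2*y + 1

For a 2-form in R^3 of the form above, applying d gives a 3-form with coefficient ∂P/∂x + ∂Q/∂y + ∂R/∂z:
  ∂P/∂x = 4*x + 2*y
  ∂Q/∂y = -4*y
  ∂R/∂z = 1
Sum = 4*x - 2*y + 1, which is exactly div F.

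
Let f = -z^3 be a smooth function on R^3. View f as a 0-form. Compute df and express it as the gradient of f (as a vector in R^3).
df = (0) dx + (0) dy + (-3*z^2) dz; grad f = (0, 0, -3*z^2)

For a 0-form f, d f = (∂f/∂x) dx + (∂f/∂y) dy + (∂f/∂z) dz. The components of the vector representation are exactly the entries of grad f in Cartesian coordinates:
  ∂f/∂x = 0
  ∂f/∂y = 0
  ∂f/∂z = -3*z^2.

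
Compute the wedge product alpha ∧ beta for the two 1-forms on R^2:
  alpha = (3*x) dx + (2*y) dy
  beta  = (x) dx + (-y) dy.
alpha ∧ beta = (-5*x*y) dx ∧ dy

Distribute the wedge, using dx_i ∧ dx_j = -dx_j ∧ dx_i and dx_i ∧ dx_i = 0. For each pair (i, j) with i < j, the coefficient of dx_i ∧ dx_j in alpha ∧ beta is (alpha_i * beta_j - alpha_j * beta_i). Collecting: alpha ∧ beta = (-5*x*y) dx ∧ dy.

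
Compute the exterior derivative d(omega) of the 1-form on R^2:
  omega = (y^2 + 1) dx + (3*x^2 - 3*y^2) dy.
d(omega) = (6*x - 2*y) dx ∧ dy

For a 1-form omega = sum_i f_i dx_i, the exterior derivative is
  d(omega) = sum_{i < j} (∂f_j/∂x_i - ∂f_i/∂x_j) dx_i ∧ dx_j.
  coefficient of dx ∧ dy: ∂f_2/∂x - ∂f_1/∂y = ∂(3*x^2 - 3*y^2)/∂x - ∂(y^2 + 1)/∂y = 6*x - 2*y
Assembling: d(omega) = (6*x - 2*y) dx ∧ dy.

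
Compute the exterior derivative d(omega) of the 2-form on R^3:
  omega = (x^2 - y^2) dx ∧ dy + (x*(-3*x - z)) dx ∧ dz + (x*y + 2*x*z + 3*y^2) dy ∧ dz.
d(omega) = (y + 2*z) dx ∧ dy ∧ dz

For a 2-form omega = sum_{i<j} g_{ij} dx_i ∧ dx_j, the exterior derivative is
  d(omega) = sum_{i<j} d(g_{ij}) ∧ dx_i ∧ dx_j = sum_{i<j, k} (∂g_{ij}/∂x_k) dx_k ∧ dx_i ∧ dx_j.
Expand each term, using dx_k ∧ dx_i ∧ dx_j = sgn(permutation) dx_{(a)} ∧ dx_{(b)} ∧ dx_{(c)} with (a < b < c) sorted:
  d(x*y + 2*x*z + 3*y^2) includes (∂/∂x)(x*y + 2*x*z + 3*y^2) dx = (y + 2*z) dx, which multiplied by dy ∧ dz gives (y + 2*z) dx ∧ dy ∧ dz
Collecting like 3-forms: d(omega) = (y + 2*z) dx ∧ dy ∧ dz.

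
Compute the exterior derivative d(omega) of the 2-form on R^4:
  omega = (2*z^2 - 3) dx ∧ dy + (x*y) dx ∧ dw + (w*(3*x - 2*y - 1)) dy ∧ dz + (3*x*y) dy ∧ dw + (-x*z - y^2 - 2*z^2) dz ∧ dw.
d(omega) = (3*w + 4*z) dx ∧ dy ∧ dz + (-x + 3*y) dx ∧ dy ∧ dw + (3*x - 4*y - 1) dy ∧ dz ∧ dw + (-z) dx ∧ dz ∧ dw

For a 2-form omega = sum_{i<j} g_{ij} dx_i ∧ dx_j, the exterior derivative is
  d(omega) = sum_{i<j} d(g_{ij}) ∧ dx_i ∧ dx_j = sum_{i<j, k} (∂g_{ij}/∂x_k) dx_k ∧ dx_i ∧ dx_j.
Expand each term, using dx_k ∧ dx_i ∧ dx_j = sgn(permutation) dx_{(a)} ∧ dx_{(b)} ∧ dx_{(c)} with (a < b < c) sorted:
  d(2*z^2 - 3) includes (∂/∂z)(2*z^2 - 3) dz = (4*z) dz, which multiplied by dx ∧ dy gives (4*z) dx ∧ dy ∧ dz
  d(x*y) includes (∂/∂y)(x*y) dy = (x) dy, which multiplied by dx ∧ dw gives (-x) dx ∧ dy ∧ dw
  d(w*(3*x - 2*y - 1)) includes (∂/∂x)(w*(3*x - 2*y - 1)) dx = (3*w) dx, which multiplied by dy ∧ dz gives (3*w) dx ∧ dy ∧ dz
  d(w*(3*x - 2*y - 1)) includes (∂/∂w)(w*(3*x - 2*y - 1)) dw = (3*x - 2*y - 1) dw, which multiplied by dy ∧ dz gives (3*x - 2*y - 1) dy ∧ dz ∧ dw
  d(3*x*y) includes (∂/∂x)(3*x*y) dx = (3*y) dx, which multiplied by dy ∧ dw gives (3*y) dx ∧ dy ∧ dw
  d(-x*z - y^2 - 2*z^2) includes (∂/∂x)(-x*z - y^2 - 2*z^2) dx = (-z) dx, which multiplied by dz ∧ dw gives (-z) dx ∧ dz ∧ dw
  d(-x*z - y^2 - 2*z^2) includes (∂/∂y)(-x*z - y^2 - 2*z^2) dy = (-2*y) dy, which multiplied by dz ∧ dw gives (-2*y) dy ∧ dz ∧ dw
Collecting like 3-forms: d(omega) = (3*w + 4*z) dx ∧ dy ∧ dz + (-x + 3*y) dx ∧ dy ∧ dw + (3*x - 4*y - 1) dy ∧ dz ∧ dw + (-z) dx ∧ dz ∧ dw.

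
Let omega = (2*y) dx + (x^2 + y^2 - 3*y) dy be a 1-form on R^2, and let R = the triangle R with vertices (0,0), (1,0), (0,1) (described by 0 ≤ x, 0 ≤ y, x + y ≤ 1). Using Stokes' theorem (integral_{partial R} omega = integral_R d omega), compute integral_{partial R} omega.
integral_(partial R) omega = -2/3

Stokes: integral_partial_R omega = integral_R d omega with d omega = (∂Q/∂x - ∂P/∂y) dx ∧ dy.
  ∂Q/∂x = 2*x
  ∂P/∂y = 2
  integrand = ∂Q/∂x - ∂P/∂y = 2*x - 2.
Integrating over R: integral_0^1 integral_0^{1-x} (2*x - 2) dy dx = -2/3.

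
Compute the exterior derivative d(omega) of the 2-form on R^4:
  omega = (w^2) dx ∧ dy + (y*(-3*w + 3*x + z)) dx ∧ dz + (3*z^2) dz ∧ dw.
d(omega) = (2*w) dx ∧ dy ∧ dw + (3*w - 3*x - z) dx ∧ dy ∧ dz + (-3*y) dx ∧ dz ∧ dw

For a 2-form omega = sum_{i<j} g_{ij} dx_i ∧ dx_j, the exterior derivative is
  d(omega) = sum_{i<j} d(g_{ij}) ∧ dx_i ∧ dx_j = sum_{i<j, k} (∂g_{ij}/∂x_k) dx_k ∧ dx_i ∧ dx_j.
Expand each term, using dx_k ∧ dx_i ∧ dx_j = sgn(permutation) dx_{(a)} ∧ dx_{(b)} ∧ dx_{(c)} with (a < b < c) sorted:
  d(w^2) includes (∂/∂w)(w^2) dw = (2*w) dw, which multiplied by dx ∧ dy gives (2*w) dx ∧ dy ∧ dw
  d(y*(-3*w + 3*x + z)) includes (∂/∂y)(y*(-3*w + 3*x + z)) dy = (-3*w + 3*x + z) dy, which multiplied by dx ∧ dz gives (3*w - 3*x - z) dx ∧ dy ∧ dz
  d(y*(-3*w + 3*x + z)) includes (∂/∂w)(y*(-3*w + 3*x + z)) dw = (-3*y) dw, which multiplied by dx ∧ dz gives (-3*y) dx ∧ dz ∧ dw
Collecting like 3-forms: d(omega) = (2*w) dx ∧ dy ∧ dw + (3*w - 3*x - z) dx ∧ dy ∧ dz + (-3*y) dx ∧ dz ∧ dw.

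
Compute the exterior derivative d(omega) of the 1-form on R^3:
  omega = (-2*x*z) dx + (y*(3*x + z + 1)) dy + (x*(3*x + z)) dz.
d(omega) = (3*y) dx ∧ dy + (8*x + z) dx ∧ dz + (-y) dy ∧ dz

For a 1-form omega = sum_i f_i dx_i, the exterior derivative is
  d(omega) = sum_{i < j} (∂f_j/∂x_i - ∂f_i/∂x_j) dx_i ∧ dx_j.
  coefficient of dx ∧ dy: ∂f_2/∂x - ∂f_1/∂y = ∂(y*(3*x + z + 1))/∂x - ∂(-2*x*z)/∂y = 3*y
  coefficient of dx ∧ dz: ∂f_3/∂x - ∂f_1/∂z = ∂(x*(3*x + z))/∂x - ∂(-2*x*z)/∂z = 8*x + z
  coefficient of dy ∧ dz: ∂f_3/∂y - ∂f_2/∂z = ∂(x*(3*x + z))/∂y - ∂(y*(3*x + z + 1))/∂z = -y
Assembling: d(omega) = (3*y) dx ∧ dy + (8*x + z) dx ∧ dz + (-y) dy ∧ dz.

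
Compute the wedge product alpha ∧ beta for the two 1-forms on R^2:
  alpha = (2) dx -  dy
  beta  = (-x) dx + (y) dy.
alpha ∧ beta = (-x + 2*y) dx ∧ dy

Distribute the wedge, using dx_i ∧ dx_j = -dx_j ∧ dx_i and dx_i ∧ dx_i = 0. For each pair (i, j) with i < j, the coefficient of dx_i ∧ dx_j in alpha ∧ beta is (alpha_i * beta_j - alpha_j * beta_i). Collecting: alpha ∧ beta = (-x + 2*y) dx ∧ dy.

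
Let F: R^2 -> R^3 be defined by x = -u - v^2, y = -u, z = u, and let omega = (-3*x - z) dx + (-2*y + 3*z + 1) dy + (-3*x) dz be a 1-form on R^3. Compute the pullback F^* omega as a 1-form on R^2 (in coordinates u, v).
F^* omega = (-4*u - 1) du + (-4*u*v - 6*v^3) dv

Using F^*(f dg) = (f ∘ F) d(g ∘ F), substitute each coordinate x_i by F_i(u, v) in f_i, and replace dx_i by d F_i = (∂F_i/∂u) du + (∂F_i/∂v) dv.
  For the x component: f_1(F) = 2*u + 3*v^2; d F_1 = (-1) du + (-2*v) dv
  For the y component: f_2(F) = 5*u + 1; d F_2 = (-1) du + (0) dv
  For the z component: f_3(F) = 3*u + 3*v^2; d F_3 = (1) du + (0) dv
Combining and collecting du, dv coefficients:
  coeff of du: -4*u - 1
  coeff of dv: -4*u*v - 6*v^3
F^* omega = (-4*u - 1) du + (-4*u*v - 6*v^3) dv.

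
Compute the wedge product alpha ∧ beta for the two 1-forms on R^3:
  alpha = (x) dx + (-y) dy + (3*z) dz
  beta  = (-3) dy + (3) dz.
alpha ∧ beta = (-3*x) dx ∧ dy + (3*x) dx ∧ dz + (-3*y + 9*z) dy ∧ dz

Distribute the wedge, using dx_i ∧ dx_j = -dx_j ∧ dx_i and dx_i ∧ dx_i = 0. For each pair (i, j) with i < j, the coefficient of dx_i ∧ dx_j in alpha ∧ beta is (alpha_i * beta_j - alpha_j * beta_i). Collecting: alpha ∧ beta = (-3*x) dx ∧ dy + (3*x) dx ∧ dz + (-3*y + 9*z) dy ∧ dz.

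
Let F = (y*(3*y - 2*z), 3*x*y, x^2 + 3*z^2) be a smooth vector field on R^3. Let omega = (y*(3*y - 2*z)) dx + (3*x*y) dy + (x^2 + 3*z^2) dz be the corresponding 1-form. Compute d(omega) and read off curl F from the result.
d(omega) = (0) dy ∧ dz + (-2*x - 2*y) dz ∧ dx + (-3*y + 2*z) dx ∧ dy; curl F = (0, -2*x - 2*y, -3*y + 2*z)

d omega = sum_{i<j} (∂f_j/∂x_i - ∂f_i/∂x_j) dx_i ∧ dx_j. Under the identification (dy ∧ dz, dz ∧ dx, dx ∧ dy) ↔ (e_x, e_y, e_z), the coefficients are exactly the components of curl F. Compute:
  ∂R/∂y - ∂Q/∂z = (0) - (0) = 0
  ∂P/∂z - ∂R/∂x = (-2*y) - (2*x) = -2*x - 2*y
  ∂Q/∂x - ∂P/∂y = (3*y) - (6*y - 2*z) = -3*y + 2*z.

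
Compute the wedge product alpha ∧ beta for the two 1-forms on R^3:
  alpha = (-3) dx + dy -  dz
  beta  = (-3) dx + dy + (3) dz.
alpha ∧ beta = (-12) dx ∧ dz + (4) dy ∧ dz

Distribute the wedge, using dx_i ∧ dx_j = -dx_j ∧ dx_i and dx_i ∧ dx_i = 0. For each pair (i, j) with i < j, the coefficient of dx_i ∧ dx_j in alpha ∧ beta is (alpha_i * beta_j - alpha_j * beta_i). Collecting: alpha ∧ beta = (-12) dx ∧ dz + (4) dy ∧ dz.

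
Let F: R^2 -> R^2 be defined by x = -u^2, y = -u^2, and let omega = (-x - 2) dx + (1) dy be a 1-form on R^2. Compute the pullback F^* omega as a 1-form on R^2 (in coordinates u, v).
F^* omega = (2*u*(1 - u^2)) du

Using F^*(f dg) = (f ∘ F) d(g ∘ F), substitute each coordinate x_i by F_i(u, v) in f_i, and replace dx_i by d F_i = (∂F_i/∂u) du + (∂F_i/∂v) dv.
  For the x component: f_1(F) = u^2 - 2; d F_1 = (-2*u) du + (0) dv
  For the y component: f_2(F) = 1; d F_2 = (-2*u) du + (0) dv
Combining and collecting du, dv coefficients:
  coeff of du: 2*u*(1 - u^2)
  coeff of dv: 0
F^* omega = (2*u*(1 - u^2)) du.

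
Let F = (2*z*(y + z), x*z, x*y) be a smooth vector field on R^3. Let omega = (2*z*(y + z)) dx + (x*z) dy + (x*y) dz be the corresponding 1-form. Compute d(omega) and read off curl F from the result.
d(omega) = (0) dy ∧ dz + (y + 4*z) dz ∧ dx + (-z) dx ∧ dy; curl F = (0, y + 4*z, -z)

d omega = sum_{i<j} (∂f_j/∂x_i - ∂f_i/∂x_j) dx_i ∧ dx_j. Under the identification (dy ∧ dz, dz ∧ dx, dx ∧ dy) ↔ (e_x, e_y, e_z), the coefficients are exactly the components of curl F. Compute:
  ∂R/∂y - ∂Q/∂z = (x) - (x) = 0
  ∂P/∂z - ∂R/∂x = (2*y + 4*z) - (y) = y + 4*z
  ∂Q/∂x - ∂P/∂y = (z) - (2*z) = -z.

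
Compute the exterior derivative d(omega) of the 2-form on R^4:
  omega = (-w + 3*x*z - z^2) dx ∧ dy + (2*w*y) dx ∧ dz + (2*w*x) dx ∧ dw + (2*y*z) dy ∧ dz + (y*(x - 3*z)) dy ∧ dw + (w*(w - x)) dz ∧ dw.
d(omega) = (-2*w + 3*x - 2*z) dx ∧ dy ∧ dz + (y - 1) dx ∧ dy ∧ dw + (-w + 2*y) dx ∧ dz ∧ dw + (3*y) dy ∧ dz ∧ dw

For a 2-form omega = sum_{i<j} g_{ij} dx_i ∧ dx_j, the exterior derivative is
  d(omega) = sum_{i<j} d(g_{ij}) ∧ dx_i ∧ dx_j = sum_{i<j, k} (∂g_{ij}/∂x_k) dx_k ∧ dx_i ∧ dx_j.
Expand each term, using dx_k ∧ dx_i ∧ dx_j = sgn(permutation) dx_{(a)} ∧ dx_{(b)} ∧ dx_{(c)} with (a < b < c) sorted:
  d(-w + 3*x*z - z^2) includes (∂/∂z)(-w + 3*x*z - z^2) dz = (3*x - 2*z) dz, which multiplied by dx ∧ dy gives (3*x - 2*z) dx ∧ dy ∧ dz
  d(-w + 3*x*z - z^2) includes (∂/∂w)(-w + 3*x*z - z^2) dw = (-1) dw, which multiplied by dx ∧ dy gives (-1) dx ∧ dy ∧ dw
  d(2*w*y) includes (∂/∂y)(2*w*y) dy = (2*w) dy, which multiplied by dx ∧ dz gives (-2*w) dx ∧ dy ∧ dz
  d(2*w*y) includes (∂/∂w)(2*w*y) dw = (2*y) dw, which multiplied by dx ∧ dz gives (2*y) dx ∧ dz ∧ dw
  d(y*(x - 3*z)) includes (∂/∂x)(y*(x - 3*z)) dx = (y) dx, which multiplied by dy ∧ dw gives (y) dx ∧ dy ∧ dw
  d(y*(x - 3*z)) includes (∂/∂z)(y*(x - 3*z)) dz = (-3*y) dz, which multiplied by dy ∧ dw gives (3*y) dy ∧ dz ∧ dw
  d(w*(w - x)) includes (∂/∂x)(w*(w - x)) dx = (-w) dx, which multiplied by dz ∧ dw gives (-w) dx ∧ dz ∧ dw
Collecting like 3-forms: d(omega) = (-2*w + 3*x - 2*z) dx ∧ dy ∧ dz + (y - 1) dx ∧ dy ∧ dw + (-w + 2*y) dx ∧ dz ∧ dw + (3*y) dy ∧ dz ∧ dw.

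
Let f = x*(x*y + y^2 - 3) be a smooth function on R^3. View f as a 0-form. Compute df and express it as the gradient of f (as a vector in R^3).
df = (2*x*y + y^2 - 3) dx + (x*(x + 2*y)) dy + (0) dz; grad f = (2*x*y + y^2 - 3, x*(x + 2*y), 0)

For a 0-form f, d f = (∂f/∂x) dx + (∂f/∂y) dy + (∂f/∂z) dz. The components of the vector representation are exactly the entries of grad f in Cartesian coordinates:
  ∂f/∂x = 2*x*y + y^2 - 3
  ∂f/∂y = x*(x + 2*y)
  ∂f/∂z = 0.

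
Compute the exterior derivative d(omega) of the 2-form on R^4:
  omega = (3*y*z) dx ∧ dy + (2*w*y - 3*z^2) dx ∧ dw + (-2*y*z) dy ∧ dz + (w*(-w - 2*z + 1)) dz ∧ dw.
d(omega) = (3*y) dx ∧ dy ∧ dz + (-2*w) dx ∧ dy ∧ dw + (6*z) dx ∧ dz ∧ dw

For a 2-form omega = sum_{i<j} g_{ij} dx_i ∧ dx_j, the exterior derivative is
  d(omega) = sum_{i<j} d(g_{ij}) ∧ dx_i ∧ dx_j = sum_{i<j, k} (∂g_{ij}/∂x_k) dx_k ∧ dx_i ∧ dx_j.
Expand each term, using dx_k ∧ dx_i ∧ dx_j = sgn(permutation) dx_{(a)} ∧ dx_{(b)} ∧ dx_{(c)} with (a < b < c) sorted:
  d(3*y*z) includes (∂/∂z)(3*y*z) dz = (3*y) dz, which multiplied by dx ∧ dy gives (3*y) dx ∧ dy ∧ dz
  d(2*w*y - 3*z^2) includes (∂/∂y)(2*w*y - 3*z^2) dy = (2*w) dy, which multiplied by dx ∧ dw gives (-2*w) dx ∧ dy ∧ dw
  d(2*w*y - 3*z^2) includes (∂/∂z)(2*w*y - 3*z^2) dz = (-6*z) dz, which multiplied by dx ∧ dw gives (6*z) dx ∧ dz ∧ dw
Collecting like 3-forms: d(omega) = (3*y) dx ∧ dy ∧ dz + (-2*w) dx ∧ dy ∧ dw + (6*z) dx ∧ dz ∧ dw.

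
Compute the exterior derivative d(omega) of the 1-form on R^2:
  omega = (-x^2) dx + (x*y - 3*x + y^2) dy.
d(omega) = (y - 3) dx ∧ dy

For a 1-form omega = sum_i f_i dx_i, the exterior derivative is
  d(omega) = sum_{i < j} (∂f_j/∂x_i - ∂f_i/∂x_j) dx_i ∧ dx_j.
  coefficient of dx ∧ dy: ∂f_2/∂x - ∂f_1/∂y = ∂(x*y - 3*x + y^2)/∂x - ∂(-x^2)/∂y = y - 3
Assembling: d(omega) = (y - 3) dx ∧ dy.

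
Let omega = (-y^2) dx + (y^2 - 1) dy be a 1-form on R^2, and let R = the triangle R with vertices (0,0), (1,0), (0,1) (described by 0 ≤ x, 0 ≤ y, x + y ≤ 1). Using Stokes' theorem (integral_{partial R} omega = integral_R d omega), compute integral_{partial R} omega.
integral_(partial R) omega = 1/3

Stokes: integral_partial_R omega = integral_R d omega with d omega = (∂Q/∂x - ∂P/∂y) dx ∧ dy.
  ∂Q/∂x = 0
  ∂P/∂y = -2*y
  integrand = ∂Q/∂x - ∂P/∂y = 2*y.
Integrating over R: integral_0^1 integral_0^{1-x} (2*y) dy dx = 1/3.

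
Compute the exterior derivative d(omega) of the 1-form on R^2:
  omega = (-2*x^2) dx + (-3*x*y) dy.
d(omega) = (-3*y) dx ∧ dy

For a 1-form omega = sum_i f_i dx_i, the exterior derivative is
  d(omega) = sum_{i < j} (∂f_j/∂x_i - ∂f_i/∂x_j) dx_i ∧ dx_j.
  coefficient of dx ∧ dy: ∂f_2/∂x - ∂f_1/∂y = ∂(-3*x*y)/∂x - ∂(-2*x^2)/∂y = -3*y
Assembling: d(omega) = (-3*y) dx ∧ dy.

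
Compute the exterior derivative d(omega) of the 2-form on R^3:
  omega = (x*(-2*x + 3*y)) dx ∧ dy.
d(omega) = 0

For a 2-form omega = sum_{i<j} g_{ij} dx_i ∧ dx_j, the exterior derivative is
  d(omega) = sum_{i<j} d(g_{ij}) ∧ dx_i ∧ dx_j = sum_{i<j, k} (∂g_{ij}/∂x_k) dx_k ∧ dx_i ∧ dx_j.
Expand each term, using dx_k ∧ dx_i ∧ dx_j = sgn(permutation) dx_{(a)} ∧ dx_{(b)} ∧ dx_{(c)} with (a < b < c) sorted:

Collecting like 3-forms: d(omega) = 0.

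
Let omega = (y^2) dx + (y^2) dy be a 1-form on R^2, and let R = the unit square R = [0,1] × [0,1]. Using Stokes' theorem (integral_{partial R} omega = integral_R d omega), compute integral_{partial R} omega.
integral_(partial R) omega = -1

Stokes: integral_partial_R omega = integral_R d omega with d omega = (∂Q/∂x - ∂P/∂y) dx ∧ dy.
  ∂Q/∂x = 0
  ∂P/∂y = 2*y
  integrand = ∂Q/∂x - ∂P/∂y = -2*y.
Integrating over R: integral_0^1 integral_0^1 (-2*y) dx dy = -1.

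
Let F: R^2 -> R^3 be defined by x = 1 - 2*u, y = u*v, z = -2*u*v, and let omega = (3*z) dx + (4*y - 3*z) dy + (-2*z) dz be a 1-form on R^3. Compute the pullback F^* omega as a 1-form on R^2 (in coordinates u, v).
F^* omega = (2*u*v*(v + 6)) du + (2*u^2*v) dv

Using F^*(f dg) = (f ∘ F) d(g ∘ F), substitute each coordinate x_i by F_i(u, v) in f_i, and replace dx_i by d F_i = (∂F_i/∂u) du + (∂F_i/∂v) dv.
  For the x component: f_1(F) = -6*u*v; d F_1 = (-2) du + (0) dv
  For the y component: f_2(F) = 10*u*v; d F_2 = (v) du + (u) dv
  For the z component: f_3(F) = 4*u*v; d F_3 = (-2*v) du + (-2*u) dv
Combining and collecting du, dv coefficients:
  coeff of du: 2*u*v*(v + 6)
  coeff of dv: 2*u^2*v
F^* omega = (2*u*v*(v + 6)) du + (2*u^2*v) dv.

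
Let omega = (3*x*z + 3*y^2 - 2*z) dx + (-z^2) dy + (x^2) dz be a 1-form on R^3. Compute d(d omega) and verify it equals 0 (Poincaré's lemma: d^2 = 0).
d(d omega) = 0

Step 1: d omega = sum_{i<j} (∂f_j/∂x_i - ∂f_i/∂x_j) dx_i ∧ dx_j:
  coeff of dx ∧ dy: -6*y
  coeff of dx ∧ dz: 2 - x
  coeff of dy ∧ dz: 2*z
Step 2: Apply d again to each 2-form coefficient. The only possible 3-form in R^3 is dx ∧ dy ∧ dz, with coefficient
  ∂(coeff of dy∧dz)/∂x - ∂(coeff of dx∧dz)/∂y + ∂(coeff of dx∧dy)/∂z
  = ∂/∂x (2*z) - ∂/∂y (2 - x) + ∂/∂z (-6*y).
Each of these terms simplifies to sums of mixed partials that cancel in pairs. The result is 0 (by equality of mixed partials for smooth functions — Schwarz / Clairaut).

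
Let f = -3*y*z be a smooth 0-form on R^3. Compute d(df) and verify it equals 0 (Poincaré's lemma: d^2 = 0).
d(df) = 0

Step 1: df = sum_i (∂f/∂x_i) dx_i = (0) dx + (-3*z) dy + (-3*y) dz.
Step 2: Apply d again. Using the 1-form formula, the coefficient of dx ∧ dy in d(df) is ∂^2 f/∂x ∂y - ∂^2 f/∂y ∂x = (0) - (0) = 0 (equality of mixed partials for smooth f).
Similarly for dx ∧ dz and dy ∧ dz — all coefficients vanish. So d(df) = 0.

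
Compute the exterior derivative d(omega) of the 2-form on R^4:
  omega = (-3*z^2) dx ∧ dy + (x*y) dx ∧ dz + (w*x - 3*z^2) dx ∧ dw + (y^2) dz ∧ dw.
d(omega) = (-x - 6*z) dx ∧ dy ∧ dz + (6*z) dx ∧ dz ∧ dw + (2*y) dy ∧ dz ∧ dw

For a 2-form omega = sum_{i<j} g_{ij} dx_i ∧ dx_j, the exterior derivative is
  d(omega) = sum_{i<j} d(g_{ij}) ∧ dx_i ∧ dx_j = sum_{i<j, k} (∂g_{ij}/∂x_k) dx_k ∧ dx_i ∧ dx_j.
Expand each term, using dx_k ∧ dx_i ∧ dx_j = sgn(permutation) dx_{(a)} ∧ dx_{(b)} ∧ dx_{(c)} with (a < b < c) sorted:
  d(-3*z^2) includes (∂/∂z)(-3*z^2) dz = (-6*z) dz, which multiplied by dx ∧ dy gives (-6*z) dx ∧ dy ∧ dz
  d(x*y) includes (∂/∂y)(x*y) dy = (x) dy, which multiplied by dx ∧ dz gives (-x) dx ∧ dy ∧ dz
  d(w*x - 3*z^2) includes (∂/∂z)(w*x - 3*z^2) dz = (-6*z) dz, which multiplied by dx ∧ dw gives (6*z) dx ∧ dz ∧ dw
  d(y^2) includes (∂/∂y)(y^2) dy = (2*y) dy, which multiplied by dz ∧ dw gives (2*y) dy ∧ dz ∧ dw
Collecting like 3-forms: d(omega) = (-x - 6*z) dx ∧ dy ∧ dz + (6*z) dx ∧ dz ∧ dw + (2*y) dy ∧ dz ∧ dw.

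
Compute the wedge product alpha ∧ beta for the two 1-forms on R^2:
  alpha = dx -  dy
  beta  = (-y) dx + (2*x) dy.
alpha ∧ beta = (2*x - y) dx ∧ dy

Distribute the wedge, using dx_i ∧ dx_j = -dx_j ∧ dx_i and dx_i ∧ dx_i = 0. For each pair (i, j) with i < j, the coefficient of dx_i ∧ dx_j in alpha ∧ beta is (alpha_i * beta_j - alpha_j * beta_i). Collecting: alpha ∧ beta = (2*x - y) dx ∧ dy.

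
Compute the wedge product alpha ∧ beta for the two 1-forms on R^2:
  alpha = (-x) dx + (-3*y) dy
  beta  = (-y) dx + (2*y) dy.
alpha ∧ beta = (-y*(2*x + 3*y)) dx ∧ dy

Distribute the wedge, using dx_i ∧ dx_j = -dx_j ∧ dx_i and dx_i ∧ dx_i = 0. For each pair (i, j) with i < j, the coefficient of dx_i ∧ dx_j in alpha ∧ beta is (alpha_i * beta_j - alpha_j * beta_i). Collecting: alpha ∧ beta = (-y*(2*x + 3*y)) dx ∧ dy.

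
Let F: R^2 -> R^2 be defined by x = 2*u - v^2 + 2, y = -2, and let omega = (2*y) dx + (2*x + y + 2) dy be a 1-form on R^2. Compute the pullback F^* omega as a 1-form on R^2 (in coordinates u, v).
F^* omega = (-8) du + (8*v) dv

Using F^*(f dg) = (f ∘ F) d(g ∘ F), substitute each coordinate x_i by F_i(u, v) in f_i, and replace dx_i by d F_i = (∂F_i/∂u) du + (∂F_i/∂v) dv.
  For the x component: f_1(F) = -4; d F_1 = (2) du + (-2*v) dv
  For the y component: f_2(F) = 4*u - 2*v^2 + 4; d F_2 = (0) du + (0) dv
Combining and collecting du, dv coefficients:
  coeff of du: -8
  coeff of dv: 8*v
F^* omega = (-8) du + (8*v) dv.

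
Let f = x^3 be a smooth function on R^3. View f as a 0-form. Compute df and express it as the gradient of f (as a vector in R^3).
df = (3*x^2) dx + (0) dy + (0) dz; grad f = (3*x^2, 0, 0)

For a 0-form f, d f = (∂f/∂x) dx + (∂f/∂y) dy + (∂f/∂z) dz. The components of the vector representation are exactly the entries of grad f in Cartesian coordinates:
  ∂f/∂x = 3*x^2
  ∂f/∂y = 0
  ∂f/∂z = 0.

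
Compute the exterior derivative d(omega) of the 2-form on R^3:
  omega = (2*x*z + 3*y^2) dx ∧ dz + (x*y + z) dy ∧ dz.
d(omega) = (-5*y) dx ∧ dy ∧ dz

For a 2-form omega = sum_{i<j} g_{ij} dx_i ∧ dx_j, the exterior derivative is
  d(omega) = sum_{i<j} d(g_{ij}) ∧ dx_i ∧ dx_j = sum_{i<j, k} (∂g_{ij}/∂x_k) dx_k ∧ dx_i ∧ dx_j.
Expand each term, using dx_k ∧ dx_i ∧ dx_j = sgn(permutation) dx_{(a)} ∧ dx_{(b)} ∧ dx_{(c)} with (a < b < c) sorted:
  d(2*x*z + 3*y^2) includes (∂/∂y)(2*x*z + 3*y^2) dy = (6*y) dy, which multiplied by dx ∧ dz gives (-6*y) dx ∧ dy ∧ dz
  d(x*y + z) includes (∂/∂x)(x*y + z) dx = (y) dx, which multiplied by dy ∧ dz gives (y) dx ∧ dy ∧ dz
Collecting like 3-forms: d(omega) = (-5*y) dx ∧ dy ∧ dz.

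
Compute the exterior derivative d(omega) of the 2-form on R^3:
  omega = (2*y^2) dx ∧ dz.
d(omega) = (-4*y) dx ∧ dy ∧ dz

For a 2-form omega = sum_{i<j} g_{ij} dx_i ∧ dx_j, the exterior derivative is
  d(omega) = sum_{i<j} d(g_{ij}) ∧ dx_i ∧ dx_j = sum_{i<j, k} (∂g_{ij}/∂x_k) dx_k ∧ dx_i ∧ dx_j.
Expand each term, using dx_k ∧ dx_i ∧ dx_j = sgn(permutation) dx_{(a)} ∧ dx_{(b)} ∧ dx_{(c)} with (a < b < c) sorted:
  d(2*y^2) includes (∂/∂y)(2*y^2) dy = (4*y) dy, which multiplied by dx ∧ dz gives (-4*y) dx ∧ dy ∧ dz
Collecting like 3-forms: d(omega) = (-4*y) dx ∧ dy ∧ dz.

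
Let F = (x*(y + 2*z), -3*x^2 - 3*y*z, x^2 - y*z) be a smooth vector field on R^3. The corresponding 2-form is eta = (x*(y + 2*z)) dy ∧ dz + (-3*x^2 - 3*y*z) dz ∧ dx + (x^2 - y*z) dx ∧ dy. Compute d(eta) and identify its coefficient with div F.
d(eta) = (-z) dx ∧ dy ∧ dz; div F = -z

For a 2-form in R^3 of the form above, applying d gives a 3-form with coefficient ∂P/∂x + ∂Q/∂y + ∂R/∂z:
  ∂P/∂x = y + 2*z
  ∂Q/∂y = -3*z
  ∂R/∂z = -y
Sum = -z, which is exactly div F.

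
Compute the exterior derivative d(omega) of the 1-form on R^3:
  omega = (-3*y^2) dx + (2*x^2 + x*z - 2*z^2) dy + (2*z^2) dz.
d(omega) = (4*x + 6*y + z) dx ∧ dy + (-x + 4*z) dy ∧ dz

For a 1-form omega = sum_i f_i dx_i, the exterior derivative is
  d(omega) = sum_{i < j} (∂f_j/∂x_i - ∂f_i/∂x_j) dx_i ∧ dx_j.
  coefficient of dx ∧ dy: ∂f_2/∂x - ∂f_1/∂y = ∂(2*x^2 + x*z - 2*z^2)/∂x - ∂(-3*y^2)/∂y = 4*x + 6*y + z
  coefficient of dy ∧ dz: ∂f_3/∂y - ∂f_2/∂z = ∂(2*z^2)/∂y - ∂(2*x^2 + x*z - 2*z^2)/∂z = -x + 4*z
Assembling: d(omega) = (4*x + 6*y + z) dx ∧ dy + (-x + 4*z) dy ∧ dz.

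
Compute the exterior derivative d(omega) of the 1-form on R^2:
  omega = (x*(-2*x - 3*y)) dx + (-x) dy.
d(omega) = (3*x - 1) dx ∧ dy

For a 1-form omega = sum_i f_i dx_i, the exterior derivative is
  d(omega) = sum_{i < j} (∂f_j/∂x_i - ∂f_i/∂x_j) dx_i ∧ dx_j.
  coefficient of dx ∧ dy: ∂f_2/∂x - ∂f_1/∂y = ∂(-x)/∂x - ∂(x*(-2*x - 3*y))/∂y = 3*x - 1
Assembling: d(omega) = (3*x - 1) dx ∧ dy.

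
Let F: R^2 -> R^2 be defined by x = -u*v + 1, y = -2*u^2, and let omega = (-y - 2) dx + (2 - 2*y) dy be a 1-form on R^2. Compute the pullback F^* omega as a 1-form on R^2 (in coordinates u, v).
F^* omega = (-16*u^3 - 2*u^2*v - 8*u + 2*v) du + (2*u*(1 - u^2)) dv

Using F^*(f dg) = (f ∘ F) d(g ∘ F), substitute each coordinate x_i by F_i(u, v) in f_i, and replace dx_i by d F_i = (∂F_i/∂u) du + (∂F_i/∂v) dv.
  For the x component: f_1(F) = 2*u^2 - 2; d F_1 = (-v) du + (-u) dv
  For the y component: f_2(F) = 4*u^2 + 2; d F_2 = (-4*u) du + (0) dv
Combining and collecting du, dv coefficients:
  coeff of du: -16*u^3 - 2*u^2*v - 8*u + 2*v
  coeff of dv: 2*u*(1 - u^2)
F^* omega = (-16*u^3 - 2*u^2*v - 8*u + 2*v) du + (2*u*(1 - u^2)) dv.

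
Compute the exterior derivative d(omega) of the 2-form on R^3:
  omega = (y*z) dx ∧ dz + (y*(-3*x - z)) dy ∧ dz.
d(omega) = (-3*y - z) dx ∧ dy ∧ dz

For a 2-form omega = sum_{i<j} g_{ij} dx_i ∧ dx_j, the exterior derivative is
  d(omega) = sum_{i<j} d(g_{ij}) ∧ dx_i ∧ dx_j = sum_{i<j, k} (∂g_{ij}/∂x_k) dx_k ∧ dx_i ∧ dx_j.
Expand each term, using dx_k ∧ dx_i ∧ dx_j = sgn(permutation) dx_{(a)} ∧ dx_{(b)} ∧ dx_{(c)} with (a < b < c) sorted:
  d(y*z) includes (∂/∂y)(y*z) dy = (z) dy, which multiplied by dx ∧ dz gives (-z) dx ∧ dy ∧ dz
  d(y*(-3*x - z)) includes (∂/∂x)(y*(-3*x - z)) dx = (-3*y) dx, which multiplied by dy ∧ dz gives (-3*y) dx ∧ dy ∧ dz
Collecting like 3-forms: d(omega) = (-3*y - z) dx ∧ dy ∧ dz.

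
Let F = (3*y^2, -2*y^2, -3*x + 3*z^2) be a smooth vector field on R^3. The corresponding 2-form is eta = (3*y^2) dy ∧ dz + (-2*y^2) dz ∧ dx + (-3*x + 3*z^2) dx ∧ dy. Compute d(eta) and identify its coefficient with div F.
d(eta) = (-4*y + 6*z) dx ∧ dy ∧ dz; div F = -4*y + 6*z

For a 2-form in R^3 of the form above, applying d gives a 3-form with coefficient ∂P/∂x + ∂Q/∂y + ∂R/∂z:
  ∂P/∂x = 0
  ∂Q/∂y = -4*y
  ∂R/∂z = 6*z
Sum = -4*y + 6*z, which is exactly div F.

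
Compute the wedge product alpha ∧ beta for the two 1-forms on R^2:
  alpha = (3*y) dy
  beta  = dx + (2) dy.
alpha ∧ beta = (-3*y) dx ∧ dy

Distribute the wedge, using dx_i ∧ dx_j = -dx_j ∧ dx_i and dx_i ∧ dx_i = 0. For each pair (i, j) with i < j, the coefficient of dx_i ∧ dx_j in alpha ∧ beta is (alpha_i * beta_j - alpha_j * beta_i). Collecting: alpha ∧ beta = (-3*y) dx ∧ dy.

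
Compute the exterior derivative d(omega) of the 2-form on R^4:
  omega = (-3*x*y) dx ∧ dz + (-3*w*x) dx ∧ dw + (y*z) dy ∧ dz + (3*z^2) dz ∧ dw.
d(omega) = (3*x) dx ∧ dy ∧ dz

For a 2-form omega = sum_{i<j} g_{ij} dx_i ∧ dx_j, the exterior derivative is
  d(omega) = sum_{i<j} d(g_{ij}) ∧ dx_i ∧ dx_j = sum_{i<j, k} (∂g_{ij}/∂x_k) dx_k ∧ dx_i ∧ dx_j.
Expand each term, using dx_k ∧ dx_i ∧ dx_j = sgn(permutation) dx_{(a)} ∧ dx_{(b)} ∧ dx_{(c)} with (a < b < c) sorted:
  d(-3*x*y) includes (∂/∂y)(-3*x*y) dy = (-3*x) dy, which multiplied by dx ∧ dz gives (3*x) dx ∧ dy ∧ dz
Collecting like 3-forms: d(omega) = (3*x) dx ∧ dy ∧ dz.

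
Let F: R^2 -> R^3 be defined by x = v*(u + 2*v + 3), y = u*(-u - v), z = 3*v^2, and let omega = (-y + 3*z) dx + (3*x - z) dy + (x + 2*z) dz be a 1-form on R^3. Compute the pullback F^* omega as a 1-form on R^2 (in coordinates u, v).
F^* omega = (v*(-5*u^2 - 8*u*v - 18*u + 6*v^2 - 9*v)) du + (u^3 + 2*u^2*v + 3*u^2 + 16*u*v^2 - 6*u*v + 84*v^3 + 45*v^2) dv

Using F^*(f dg) = (f ∘ F) d(g ∘ F), substitute each coordinate x_i by F_i(u, v) in f_i, and replace dx_i by d F_i = (∂F_i/∂u) du + (∂F_i/∂v) dv.
  For the x component: f_1(F) = u^2 + u*v + 9*v^2; d F_1 = (v) du + (u + 4*v + 3) dv
  For the y component: f_2(F) = 3*v*(u + v + 3); d F_2 = (-2*u - v) du + (-u) dv
  For the z component: f_3(F) = v*(u + 8*v + 3); d F_3 = (0) du + (6*v) dv
Combining and collecting du, dv coefficients:
  coeff of du: v*(-5*u^2 - 8*u*v - 18*u + 6*v^2 - 9*v)
  coeff of dv: u^3 + 2*u^2*v + 3*u^2 + 16*u*v^2 - 6*u*v + 84*v^3 + 45*v^2
F^* omega = (v*(-5*u^2 - 8*u*v - 18*u + 6*v^2 - 9*v)) du + (u^3 + 2*u^2*v + 3*u^2 + 16*u*v^2 - 6*u*v + 84*v^3 + 45*v^2) dv.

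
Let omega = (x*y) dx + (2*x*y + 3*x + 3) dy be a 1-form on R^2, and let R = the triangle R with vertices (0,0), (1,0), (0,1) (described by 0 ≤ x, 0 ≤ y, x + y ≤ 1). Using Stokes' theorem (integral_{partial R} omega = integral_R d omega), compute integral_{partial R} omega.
integral_(partial R) omega = 5/3

Stokes: integral_partial_R omega = integral_R d omega with d omega = (∂Q/∂x - ∂P/∂y) dx ∧ dy.
  ∂Q/∂x = 2*y + 3
  ∂P/∂y = x
  integrand = ∂Q/∂x - ∂P/∂y = -x + 2*y + 3.
Integrating over R: integral_0^1 integral_0^{1-x} (-x + 2*y + 3) dy dx = 5/3.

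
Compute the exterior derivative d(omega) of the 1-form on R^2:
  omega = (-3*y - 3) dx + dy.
d(omega) = (3) dx ∧ dy

For a 1-form omega = sum_i f_i dx_i, the exterior derivative is
  d(omega) = sum_{i < j} (∂f_j/∂x_i - ∂f_i/∂x_j) dx_i ∧ dx_j.
  coefficient of dx ∧ dy: ∂f_2/∂x - ∂f_1/∂y = ∂(1)/∂x - ∂(-3*y - 3)/∂y = 3
Assembling: d(omega) = (3) dx ∧ dy.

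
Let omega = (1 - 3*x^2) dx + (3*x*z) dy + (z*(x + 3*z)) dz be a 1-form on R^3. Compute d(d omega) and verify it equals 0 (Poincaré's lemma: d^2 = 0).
d(d omega) = 0

Step 1: d omega = sum_{i<j} (∂f_j/∂x_i - ∂f_i/∂x_j) dx_i ∧ dx_j:
  coeff of dx ∧ dy: 3*z
  coeff of dx ∧ dz: z
  coeff of dy ∧ dz: -3*x
Step 2: Apply d again to each 2-form coefficient. The only possible 3-form in R^3 is dx ∧ dy ∧ dz, with coefficient
  ∂(coeff of dy∧dz)/∂x - ∂(coeff of dx∧dz)/∂y + ∂(coeff of dx∧dy)/∂z
  = ∂/∂x (-3*x) - ∂/∂y (z) + ∂/∂z (3*z).
Each of these terms simplifies to sums of mixed partials that cancel in pairs. The result is 0 (by equality of mixed partials for smooth functions — Schwarz / Clairaut).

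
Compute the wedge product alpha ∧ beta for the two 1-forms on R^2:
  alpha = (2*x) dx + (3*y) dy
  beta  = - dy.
alpha ∧ beta = (-2*x) dx ∧ dy

Distribute the wedge, using dx_i ∧ dx_j = -dx_j ∧ dx_i and dx_i ∧ dx_i = 0. For each pair (i, j) with i < j, the coefficient of dx_i ∧ dx_j in alpha ∧ beta is (alpha_i * beta_j - alpha_j * beta_i). Collecting: alpha ∧ beta = (-2*x) dx ∧ dy.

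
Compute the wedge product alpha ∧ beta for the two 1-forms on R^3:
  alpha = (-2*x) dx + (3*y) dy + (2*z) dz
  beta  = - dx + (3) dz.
alpha ∧ beta = (-6*x + 2*z) dx ∧ dz + (3*y) dx ∧ dy + (9*y) dy ∧ dz

Distribute the wedge, using dx_i ∧ dx_j = -dx_j ∧ dx_i and dx_i ∧ dx_i = 0. For each pair (i, j) with i < j, the coefficient of dx_i ∧ dx_j in alpha ∧ beta is (alpha_i * beta_j - alpha_j * beta_i). Collecting: alpha ∧ beta = (-6*x + 2*z) dx ∧ dz + (3*y) dx ∧ dy + (9*y) dy ∧ dz.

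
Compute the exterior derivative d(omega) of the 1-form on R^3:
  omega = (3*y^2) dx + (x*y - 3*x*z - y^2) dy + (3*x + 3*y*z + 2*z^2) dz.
d(omega) = (-5*y - 3*z) dx ∧ dy + (3) dx ∧ dz + (3*x + 3*z) dy ∧ dz

For a 1-form omega = sum_i f_i dx_i, the exterior derivative is
  d(omega) = sum_{i < j} (∂f_j/∂x_i - ∂f_i/∂x_j) dx_i ∧ dx_j.
  coefficient of dx ∧ dy: ∂f_2/∂x - ∂f_1/∂y = ∂(x*y - 3*x*z - y^2)/∂x - ∂(3*y^2)/∂y = -5*y - 3*z
  coefficient of dx ∧ dz: ∂f_3/∂x - ∂f_1/∂z = ∂(3*x + 3*y*z + 2*z^2)/∂x - ∂(3*y^2)/∂z = 3
  coefficient of dy ∧ dz: ∂f_3/∂y - ∂f_2/∂z = ∂(3*x + 3*y*z + 2*z^2)/∂y - ∂(x*y - 3*x*z - y^2)/∂z = 3*x + 3*z
Assembling: d(omega) = (-5*y - 3*z) dx ∧ dy + (3) dx ∧ dz + (3*x + 3*z) dy ∧ dz.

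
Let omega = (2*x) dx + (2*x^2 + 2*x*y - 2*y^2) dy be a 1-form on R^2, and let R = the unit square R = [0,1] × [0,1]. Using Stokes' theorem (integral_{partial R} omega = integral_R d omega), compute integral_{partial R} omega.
integral_(partial R) omega = 3

Stokes: integral_partial_R omega = integral_R d omega with d omega = (∂Q/∂x - ∂P/∂y) dx ∧ dy.
  ∂Q/∂x = 4*x + 2*y
  ∂P/∂y = 0
  integrand = ∂Q/∂x - ∂P/∂y = 4*x + 2*y.
Integrating over R: integral_0^1 integral_0^1 (4*x + 2*y) dx dy = 3.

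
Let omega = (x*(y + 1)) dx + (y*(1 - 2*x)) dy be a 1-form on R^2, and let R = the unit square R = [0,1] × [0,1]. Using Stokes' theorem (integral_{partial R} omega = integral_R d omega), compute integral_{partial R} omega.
integral_(partial R) omega = -3/2

Stokes: integral_partial_R omega = integral_R d omega with d omega = (∂Q/∂x - ∂P/∂y) dx ∧ dy.
  ∂Q/∂x = -2*y
  ∂P/∂y = x
  integrand = ∂Q/∂x - ∂P/∂y = -x - 2*y.
Integrating over R: integral_0^1 integral_0^1 (-x - 2*y) dx dy = -3/2.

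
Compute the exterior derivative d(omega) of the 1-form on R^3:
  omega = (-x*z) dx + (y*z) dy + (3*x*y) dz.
d(omega) = (x + 3*y) dx ∧ dz + (3*x - y) dy ∧ dz

For a 1-form omega = sum_i f_i dx_i, the exterior derivative is
  d(omega) = sum_{i < j} (∂f_j/∂x_i - ∂f_i/∂x_j) dx_i ∧ dx_j.
  coefficient of dx ∧ dz: ∂f_3/∂x - ∂f_1/∂z = ∂(3*x*y)/∂x - ∂(-x*z)/∂z = x + 3*y
  coefficient of dy ∧ dz: ∂f_3/∂y - ∂f_2/∂z = ∂(3*x*y)/∂y - ∂(y*z)/∂z = 3*x - y
Assembling: d(omega) = (x + 3*y) dx ∧ dz + (3*x - y) dy ∧ dz.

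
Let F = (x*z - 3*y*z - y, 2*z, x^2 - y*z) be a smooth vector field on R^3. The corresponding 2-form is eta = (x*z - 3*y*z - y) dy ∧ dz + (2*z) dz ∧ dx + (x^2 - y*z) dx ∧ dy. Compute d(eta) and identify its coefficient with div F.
d(eta) = (-y + z) dx ∧ dy ∧ dz; div F = -y + z

For a 2-form in R^3 of the form above, applying d gives a 3-form with coefficient ∂P/∂x + ∂Q/∂y + ∂R/∂z:
  ∂P/∂x = z
  ∂Q/∂y = 0
  ∂R/∂z = -y
Sum = -y + z, which is exactly div F.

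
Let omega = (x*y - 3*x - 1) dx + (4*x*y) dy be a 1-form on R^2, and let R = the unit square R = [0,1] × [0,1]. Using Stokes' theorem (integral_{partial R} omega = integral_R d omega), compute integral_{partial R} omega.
integral_(partial R) omega = 3/2

Stokes: integral_partial_R omega = integral_R d omega with d omega = (∂Q/∂x - ∂P/∂y) dx ∧ dy.
  ∂Q/∂x = 4*y
  ∂P/∂y = x
  integrand = ∂Q/∂x - ∂P/∂y = -x + 4*y.
Integrating over R: integral_0^1 integral_0^1 (-x + 4*y) dx dy = 3/2.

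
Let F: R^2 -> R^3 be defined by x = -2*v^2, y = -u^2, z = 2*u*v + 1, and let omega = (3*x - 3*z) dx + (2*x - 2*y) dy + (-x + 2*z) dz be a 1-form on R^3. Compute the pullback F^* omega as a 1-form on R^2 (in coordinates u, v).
F^* omega = (-4*u^3 + 16*u*v^2 + 4*v^3 + 4*v) du + (8*u^2*v + 28*u*v^2 + 4*u + 24*v^3 + 12*v) dv

Using F^*(f dg) = (f ∘ F) d(g ∘ F), substitute each coordinate x_i by F_i(u, v) in f_i, and replace dx_i by d F_i = (∂F_i/∂u) du + (∂F_i/∂v) dv.
  For the x component: f_1(F) = -6*u*v - 6*v^2 - 3; d F_1 = (0) du + (-4*v) dv
  For the y component: f_2(F) = 2*u^2 - 4*v^2; d F_2 = (-2*u) du + (0) dv
  For the z component: f_3(F) = 4*u*v + 2*v^2 + 2; d F_3 = (2*v) du + (2*u) dv
Combining and collecting du, dv coefficients:
  coeff of du: -4*u^3 + 16*u*v^2 + 4*v^3 + 4*v
  coeff of dv: 8*u^2*v + 28*u*v^2 + 4*u + 24*v^3 + 12*v
F^* omega = (-4*u^3 + 16*u*v^2 + 4*v^3 + 4*v) du + (8*u^2*v + 28*u*v^2 + 4*u + 24*v^3 + 12*v) dv.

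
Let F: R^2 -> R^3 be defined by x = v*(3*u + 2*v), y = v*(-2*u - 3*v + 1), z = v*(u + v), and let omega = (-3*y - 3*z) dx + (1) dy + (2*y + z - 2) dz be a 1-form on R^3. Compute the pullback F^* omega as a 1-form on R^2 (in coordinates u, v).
F^* omega = (v*(6*u*v + 13*v^2 - 7*v - 4)) du + (6*u^2*v + 19*u*v^2 - 7*u*v - 4*u + 14*v^3 - 8*v^2 - 10*v + 1) dv

Using F^*(f dg) = (f ∘ F) d(g ∘ F), substitute each coordinate x_i by F_i(u, v) in f_i, and replace dx_i by d F_i = (∂F_i/∂u) du + (∂F_i/∂v) dv.
  For the x component: f_1(F) = 3*v*(u + 2*v - 1); d F_1 = (3*v) du + (3*u + 4*v) dv
  For the y component: f_2(F) = 1; d F_2 = (-2*v) du + (-2*u - 6*v + 1) dv
  For the z component: f_3(F) = -3*u*v - 5*v^2 + 2*v - 2; d F_3 = (v) du + (u + 2*v) dv
Combining and collecting du, dv coefficients:
  coeff of du: v*(6*u*v + 13*v^2 - 7*v - 4)
  coeff of dv: 6*u^2*v + 19*u*v^2 - 7*u*v - 4*u + 14*v^3 - 8*v^2 - 10*v + 1
F^* omega = (v*(6*u*v + 13*v^2 - 7*v - 4)) du + (6*u^2*v + 19*u*v^2 - 7*u*v - 4*u + 14*v^3 - 8*v^2 - 10*v + 1) dv.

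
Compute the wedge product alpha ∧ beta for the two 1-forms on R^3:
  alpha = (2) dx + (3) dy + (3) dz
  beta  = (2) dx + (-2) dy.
alpha ∧ beta = (-10) dx ∧ dy + (-6) dx ∧ dz + (6) dy ∧ dz

Distribute the wedge, using dx_i ∧ dx_j = -dx_j ∧ dx_i and dx_i ∧ dx_i = 0. For each pair (i, j) with i < j, the coefficient of dx_i ∧ dx_j in alpha ∧ beta is (alpha_i * beta_j - alpha_j * beta_i). Collecting: alpha ∧ beta = (-10) dx ∧ dy + (-6) dx ∧ dz + (6) dy ∧ dz.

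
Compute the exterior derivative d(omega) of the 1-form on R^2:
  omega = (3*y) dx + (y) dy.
d(omega) = (-3) dx ∧ dy

For a 1-form omega = sum_i f_i dx_i, the exterior derivative is
  d(omega) = sum_{i < j} (∂f_j/∂x_i - ∂f_i/∂x_j) dx_i ∧ dx_j.
  coefficient of dx ∧ dy: ∂f_2/∂x - ∂f_1/∂y = ∂(y)/∂x - ∂(3*y)/∂y = -3
Assembling: d(omega) = (-3) dx ∧ dy.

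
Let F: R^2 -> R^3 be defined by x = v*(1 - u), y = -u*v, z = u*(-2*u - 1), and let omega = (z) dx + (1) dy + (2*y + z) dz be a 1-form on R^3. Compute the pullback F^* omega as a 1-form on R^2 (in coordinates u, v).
F^* omega = (8*u^3 + 10*u^2*v + 6*u^2 + 3*u*v + u - v) du + (u*(2*u^2 - u - 2)) dv

Using F^*(f dg) = (f ∘ F) d(g ∘ F), substitute each coordinate x_i by F_i(u, v) in f_i, and replace dx_i by d F_i = (∂F_i/∂u) du + (∂F_i/∂v) dv.
  For the x component: f_1(F) = u*(-2*u - 1); d F_1 = (-v) du + (1 - u) dv
  For the y component: f_2(F) = 1; d F_2 = (-v) du + (-u) dv
  For the z component: f_3(F) = u*(-2*u - 2*v - 1); d F_3 = (-4*u - 1) du + (0) dv
Combining and collecting du, dv coefficients:
  coeff of du: 8*u^3 + 10*u^2*v + 6*u^2 + 3*u*v + u - v
  coeff of dv: u*(2*u^2 - u - 2)
F^* omega = (8*u^3 + 10*u^2*v + 6*u^2 + 3*u*v + u - v) du + (u*(2*u^2 - u - 2)) dv.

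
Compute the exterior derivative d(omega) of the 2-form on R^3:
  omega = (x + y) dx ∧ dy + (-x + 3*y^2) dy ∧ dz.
d(omega) = (-1) dx ∧ dy ∧ dz

For a 2-form omega = sum_{i<j} g_{ij} dx_i ∧ dx_j, the exterior derivative is
  d(omega) = sum_{i<j} d(g_{ij}) ∧ dx_i ∧ dx_j = sum_{i<j, k} (∂g_{ij}/∂x_k) dx_k ∧ dx_i ∧ dx_j.
Expand each term, using dx_k ∧ dx_i ∧ dx_j = sgn(permutation) dx_{(a)} ∧ dx_{(b)} ∧ dx_{(c)} with (a < b < c) sorted:
  d(-x + 3*y^2) includes (∂/∂x)(-x + 3*y^2) dx = (-1) dx, which multiplied by dy ∧ dz gives (-1) dx ∧ dy ∧ dz
Collecting like 3-forms: d(omega) = (-1) dx ∧ dy ∧ dz.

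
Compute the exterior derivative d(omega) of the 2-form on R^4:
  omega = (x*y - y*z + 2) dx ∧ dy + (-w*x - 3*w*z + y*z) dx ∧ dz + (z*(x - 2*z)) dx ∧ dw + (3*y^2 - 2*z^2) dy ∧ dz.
d(omega) = (-y - z) dx ∧ dy ∧ dz + (-2*x + z) dx ∧ dz ∧ dw

For a 2-form omega = sum_{i<j} g_{ij} dx_i ∧ dx_j, the exterior derivative is
  d(omega) = sum_{i<j} d(g_{ij}) ∧ dx_i ∧ dx_j = sum_{i<j, k} (∂g_{ij}/∂x_k) dx_k ∧ dx_i ∧ dx_j.
Expand each term, using dx_k ∧ dx_i ∧ dx_j = sgn(permutation) dx_{(a)} ∧ dx_{(b)} ∧ dx_{(c)} with (a < b < c) sorted:
  d(x*y - y*z + 2) includes (∂/∂z)(x*y - y*z + 2) dz = (-y) dz, which multiplied by dx ∧ dy gives (-y) dx ∧ dy ∧ dz
  d(-w*x - 3*w*z + y*z) includes (∂/∂y)(-w*x - 3*w*z + y*z) dy = (z) dy, which multiplied by dx ∧ dz gives (-z) dx ∧ dy ∧ dz
  d(-w*x - 3*w*z + y*z) includes (∂/∂w)(-w*x - 3*w*z + y*z) dw = (-x - 3*z) dw, which multiplied by dx ∧ dz gives (-x - 3*z) dx ∧ dz ∧ dw
  d(z*(x - 2*z)) includes (∂/∂z)(z*(x - 2*z)) dz = (x - 4*z) dz, which multiplied by dx ∧ dw gives (-x + 4*z) dx ∧ dz ∧ dw
Collecting like 3-forms: d(omega) = (-y - z) dx ∧ dy ∧ dz + (-2*x + z) dx ∧ dz ∧ dw.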